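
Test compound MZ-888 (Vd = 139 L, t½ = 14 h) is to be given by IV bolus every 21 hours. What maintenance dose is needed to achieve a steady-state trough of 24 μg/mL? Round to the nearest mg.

6100 mg

τ/t½ = 21/14 ≈ 1.5, so f = (1/2)^(21/14) ≈ 0.353553.
Cmin,ss = (D/Vd)·f/(1−f), so D = Cmin,ss·Vd·(1−f)/f.
D = 24 × 139 × (1−f)/f ≈ 24 × 139 × 1.82843 ≈ 6099.64 mg.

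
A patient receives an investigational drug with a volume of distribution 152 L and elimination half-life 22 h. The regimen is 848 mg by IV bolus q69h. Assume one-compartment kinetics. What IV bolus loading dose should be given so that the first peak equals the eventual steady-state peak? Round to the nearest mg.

f = (1/2)^(69/22) ≈ 0.113726; accumulation ratio R = 1/(1−f) ≈ 1.12832.
Loading dose to hit Cmax,ss on first dose: D_load = D_maint·R ≈ 848 × 1.12832 ≈ 956.82 mg.

957 mg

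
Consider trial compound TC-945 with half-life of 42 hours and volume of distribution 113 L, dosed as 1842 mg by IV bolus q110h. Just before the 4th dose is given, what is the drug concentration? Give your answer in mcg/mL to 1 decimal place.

f = (1/2)^(τ/t½) = (1/2)^(110/42) ≈ 0.1628.
C₀ = D/Vd = 1842/113 ≈ 16.301 mcg/mL.
Before the 4th dose, 3 doses have been given. Superposition: Cmin = C₀·(f + f² + … + f^3).
≈ 16.301 × (0.1628 + 0.0265 + 0.0043) ≈ 16.301 × 0.1936 ≈ 3.156 mcg/mL.

3.2 mcg/mL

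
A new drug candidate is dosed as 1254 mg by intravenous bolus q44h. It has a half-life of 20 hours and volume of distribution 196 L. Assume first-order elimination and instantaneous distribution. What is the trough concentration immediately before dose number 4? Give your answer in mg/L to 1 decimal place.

f = (1/2)^(τ/t½) = (1/2)^(44/20) ≈ 0.2176.
C₀ = D/Vd = 1254/196 ≈ 6.398 mg/L.
Before the 4th dose, 3 doses have been given. Superposition: Cmin = C₀·(f + f² + … + f^3).
≈ 6.398 × (0.2176 + 0.0473 + 0.0103) ≈ 6.398 × 0.2752 ≈ 1.761 mg/L.

1.8 mg/L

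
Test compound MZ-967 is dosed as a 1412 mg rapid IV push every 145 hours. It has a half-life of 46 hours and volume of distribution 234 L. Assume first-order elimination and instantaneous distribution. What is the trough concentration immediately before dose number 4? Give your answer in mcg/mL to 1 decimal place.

f = (1/2)^(τ/t½) = (1/2)^(145/46) ≈ 0.1125.
C₀ = D/Vd = 1412/234 ≈ 6.034 mcg/mL.
Before the 4th dose, 3 doses have been given. Superposition: Cmin = C₀·(f + f² + … + f^3).
≈ 6.034 × (0.1125 + 0.0127 + 0.0014) ≈ 6.034 × 0.1266 ≈ 0.764 mcg/mL.

0.8 mcg/mL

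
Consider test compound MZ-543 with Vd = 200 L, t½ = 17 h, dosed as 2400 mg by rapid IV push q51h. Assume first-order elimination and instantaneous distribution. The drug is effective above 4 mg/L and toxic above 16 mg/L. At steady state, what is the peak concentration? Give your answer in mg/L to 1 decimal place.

τ = 51 h = 3 half-lives, so f = (1/2)^3 = 0.125.
Accumulation ratio R = 1/(1 − f) = 1/0.875 = 8/7.
Single-dose peak C₀ = D/Vd = 2400/200 = 12 mg/L.
Steady-state peak Cmax,ss = C₀·R = 12 × 8/7 ≈ 13.714 mg/L.
Peak 13.7 mg/L vs MTC 16 mg/L: below toxic threshold.

13.7 mg/L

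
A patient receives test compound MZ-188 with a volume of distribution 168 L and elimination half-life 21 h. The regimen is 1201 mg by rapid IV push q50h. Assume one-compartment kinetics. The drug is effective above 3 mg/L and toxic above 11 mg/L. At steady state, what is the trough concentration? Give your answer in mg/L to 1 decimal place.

Over one 50-h interval, 50/21 ≈ 2.381 half-lives elapse, leaving f ≈ 0.1920 of each dose.
Single-dose peak C₀ = D/Vd = 1201/168 ≈ 7.149 mg/L.
Steady-state trough Cmin,ss = C₀·f/(1−f) ≈ 7.149 × 0.1920/0.8080 ≈ 1.699 mg/L.
Trough 1.7 mg/L vs MEC 3 mg/L: subtherapeutic.

1.7 mg/L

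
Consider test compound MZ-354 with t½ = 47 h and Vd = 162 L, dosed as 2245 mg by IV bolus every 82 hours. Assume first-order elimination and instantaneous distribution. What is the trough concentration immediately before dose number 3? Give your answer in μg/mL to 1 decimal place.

f = (1/2)^(τ/t½) = (1/2)^(82/47) ≈ 0.2984.
C₀ = D/Vd = 2245/162 ≈ 13.858 μg/mL.
Before the 3rd dose, 2 doses have been given. Superposition: Cmin = C₀·(f + f²).
≈ 13.858 × (0.2984 + 0.0890) ≈ 13.858 × 0.3874 ≈ 5.369 μg/mL.

5.4 μg/mL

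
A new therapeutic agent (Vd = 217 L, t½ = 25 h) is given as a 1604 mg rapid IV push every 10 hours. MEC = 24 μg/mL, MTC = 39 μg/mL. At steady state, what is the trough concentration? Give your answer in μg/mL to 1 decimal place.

τ/t½ = 10/25 ≈ 0.4, so fraction remaining f = (1/2)^(10/25) ≈ 0.7579.
At steady state, accumulation factor R = 1/(1 − e^(−kτ)) ≈ 4.1305.
Single-dose peak C₀ = D/Vd = 1604/217 ≈ 7.392 μg/mL.
Steady-state peak Cmax,ss = C₀·R ≈ 7.392 × 4.1305 ≈ 30.533 μg/mL.
One interval later, Cmin,ss = Cmax,ss·e^(−kτ) ≈ 30.533 × 0.7579 ≈ 23.141 μg/mL.
Trough 23.1 μg/mL vs MEC 24 μg/mL: subtherapeutic.

23.1 μg/mL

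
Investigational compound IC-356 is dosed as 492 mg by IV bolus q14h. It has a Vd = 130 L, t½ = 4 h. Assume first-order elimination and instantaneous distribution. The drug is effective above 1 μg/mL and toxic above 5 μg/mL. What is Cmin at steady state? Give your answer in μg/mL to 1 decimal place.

0.4 μg/mL

τ/t½ = 14/4 ≈ 3.5, so fraction remaining f = (1/2)^(14/4) ≈ 0.0884.
Each bolus raises the concentration by D/Vd = 492/130 ≈ 3.785 μg/mL.
Steady-state trough Cmin,ss = C₀·f/(1−f) ≈ 3.785 × 0.0884/0.9116 ≈ 0.367 μg/mL.
Trough 0.4 μg/mL vs MEC 1 μg/mL: subtherapeutic.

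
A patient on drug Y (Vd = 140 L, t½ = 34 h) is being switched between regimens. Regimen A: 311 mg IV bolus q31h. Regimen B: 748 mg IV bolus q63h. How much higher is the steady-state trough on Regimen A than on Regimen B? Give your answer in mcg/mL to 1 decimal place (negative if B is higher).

0.5 mcg/mL

Regimen A: f = (1/2)^(31/34) ≈ 0.5315; Cmin,ss = (311/140)·f/(1−f) ≈ 2.520 mcg/mL.
Regimen B: f = (1/2)^(63/34) ≈ 0.2768; Cmin,ss = (748/140)·f/(1−f) ≈ 2.045 mcg/mL.
Difference ≈ 2.520 − 2.045 ≈ 0.475 mcg/mL.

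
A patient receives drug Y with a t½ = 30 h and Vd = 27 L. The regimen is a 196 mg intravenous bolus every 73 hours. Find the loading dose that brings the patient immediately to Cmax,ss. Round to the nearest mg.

f = (1/2)^(73/30) ≈ 0.185137; accumulation ratio R = 1/(1−f) ≈ 1.22720.
Loading dose to hit Cmax,ss on first dose: D_load = D_maint·R ≈ 196 × 1.22720 ≈ 240.53 mg.

241 mg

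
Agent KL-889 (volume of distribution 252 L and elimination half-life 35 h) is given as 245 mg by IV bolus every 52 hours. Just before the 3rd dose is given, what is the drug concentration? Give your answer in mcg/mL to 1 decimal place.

f = (1/2)^(τ/t½) = (1/2)^(52/35) ≈ 0.3571.
C₀ = D/Vd = 245/252 ≈ 0.972 mcg/mL.
Before the 3rd dose, 2 doses have been given. Superposition: Cmin = C₀·(f + f²).
≈ 0.972 × (0.3571 + 0.1275) ≈ 0.972 × 0.4846 ≈ 0.471 mcg/mL.

0.5 mcg/mL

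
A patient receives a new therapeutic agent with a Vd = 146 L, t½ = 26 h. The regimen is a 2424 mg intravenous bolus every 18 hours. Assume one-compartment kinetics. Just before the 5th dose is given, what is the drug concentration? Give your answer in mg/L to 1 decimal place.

f = (1/2)^(τ/t½) = (1/2)^(18/26) ≈ 0.6189.
C₀ = D/Vd = 2424/146 ≈ 16.603 mg/L.
Before the 5th dose, 4 doses have been given. Superposition: Cmin = C₀·(f + f² + … + f^4).
≈ 16.603 × (0.6189 + 0.3830 + 0.2371 + 0.1467) ≈ 16.603 × 1.3857 ≈ 23.007 mg/L.

23.0 mg/L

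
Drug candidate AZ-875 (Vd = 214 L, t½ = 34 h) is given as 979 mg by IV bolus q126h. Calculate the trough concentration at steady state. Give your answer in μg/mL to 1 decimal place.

0.4 μg/mL

k = ln2/t½ = ln2/34 ≈ 0.020387 h⁻¹; fraction remaining f = e^(−kτ) = e^(−0.020387×126) ≈ 0.0766.
Single-dose peak C₀ = D/Vd = 979/214 ≈ 4.575 μg/mL.
Steady-state trough Cmin,ss = C₀·f/(1−f) ≈ 4.575 × 0.0766/0.9234 ≈ 0.380 μg/mL.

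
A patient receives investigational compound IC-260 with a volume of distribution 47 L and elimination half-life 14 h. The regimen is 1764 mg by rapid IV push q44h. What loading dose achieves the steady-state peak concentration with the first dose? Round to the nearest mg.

1989 mg

f = (1/2)^(44/14) ≈ 0.113215; accumulation ratio R = 1/(1−f) ≈ 1.12767.
Loading dose to hit Cmax,ss on first dose: D_load = D_maint·R ≈ 1764 × 1.12767 ≈ 1989.21 mg.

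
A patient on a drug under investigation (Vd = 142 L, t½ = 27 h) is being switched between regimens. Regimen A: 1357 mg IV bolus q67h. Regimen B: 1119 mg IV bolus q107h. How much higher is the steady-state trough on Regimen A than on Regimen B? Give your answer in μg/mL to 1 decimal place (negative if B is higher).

Regimen A: f = (1/2)^(67/27) ≈ 0.1791; Cmin,ss = (1357/142)·f/(1−f) ≈ 2.085 μg/mL.
Regimen B: f = (1/2)^(107/27) ≈ 0.0641; Cmin,ss = (1119/142)·f/(1−f) ≈ 0.540 μg/mL.
Difference ≈ 2.085 − 0.540 ≈ 1.545 μg/mL.

1.5 μg/mL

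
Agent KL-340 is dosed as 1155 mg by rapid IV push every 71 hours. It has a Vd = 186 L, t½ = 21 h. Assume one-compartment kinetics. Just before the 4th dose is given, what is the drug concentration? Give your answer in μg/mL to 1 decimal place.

0.7 μg/mL

f = (1/2)^(τ/t½) = (1/2)^(71/21) ≈ 0.0960.
C₀ = D/Vd = 1155/186 ≈ 6.210 μg/mL.
Before the 4th dose, 3 doses have been given. Superposition: Cmin = C₀·(f + f² + … + f^3).
≈ 6.210 × (0.0960 + 0.0092 + 0.0009) ≈ 6.210 × 0.1061 ≈ 0.659 μg/mL.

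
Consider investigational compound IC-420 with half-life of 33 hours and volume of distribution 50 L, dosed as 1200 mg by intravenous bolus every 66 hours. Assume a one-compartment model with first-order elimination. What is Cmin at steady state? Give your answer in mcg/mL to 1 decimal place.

8.0 mcg/mL

τ = 66 h = 2 half-lives, so f = (1/2)^2 = 0.25.
Accumulation ratio R = 1/(1 − f) = 1/0.75 = 4/3.
Single-dose peak C₀ = D/Vd = 1200/50 = 24 mcg/mL.
Steady-state peak Cmax,ss = C₀·R = 24 × 4/3 ≈ 32.000 mcg/mL.
Steady-state trough Cmin,ss = Cmax,ss·f ≈ 32.000 × 0.25 ≈ 8.000 mcg/mL.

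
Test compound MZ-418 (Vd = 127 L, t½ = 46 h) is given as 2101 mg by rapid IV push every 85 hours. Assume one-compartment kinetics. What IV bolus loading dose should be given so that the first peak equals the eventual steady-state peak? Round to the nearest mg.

2909 mg

f = (1/2)^(85/46) ≈ 0.277811; accumulation ratio R = 1/(1−f) ≈ 1.38468.
Loading dose to hit Cmax,ss on first dose: D_load = D_maint·R ≈ 2101 × 1.38468 ≈ 2909.21 mg.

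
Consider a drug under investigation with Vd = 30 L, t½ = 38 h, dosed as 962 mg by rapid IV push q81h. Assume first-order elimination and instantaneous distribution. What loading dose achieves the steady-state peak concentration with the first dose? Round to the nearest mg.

1246 mg

f = (1/2)^(81/38) ≈ 0.228208; accumulation ratio R = 1/(1−f) ≈ 1.29569.
Loading dose to hit Cmax,ss on first dose: D_load = D_maint·R ≈ 962 × 1.29569 ≈ 1246.45 mg.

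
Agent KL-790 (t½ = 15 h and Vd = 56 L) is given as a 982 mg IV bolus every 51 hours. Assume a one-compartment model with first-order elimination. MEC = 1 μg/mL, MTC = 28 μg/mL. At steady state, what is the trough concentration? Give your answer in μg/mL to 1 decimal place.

1.8 μg/mL

Over one 51-h interval, 51/15 ≈ 3.4 half-lives elapse, leaving f ≈ 0.0947 of each dose.
Each bolus raises the concentration by D/Vd = 982/56 ≈ 17.536 μg/mL.
Steady-state trough Cmin,ss = C₀·f/(1−f) ≈ 17.536 × 0.0947/0.9053 ≈ 1.834 μg/mL.
Trough 1.8 μg/mL vs MEC 1 μg/mL: adequate.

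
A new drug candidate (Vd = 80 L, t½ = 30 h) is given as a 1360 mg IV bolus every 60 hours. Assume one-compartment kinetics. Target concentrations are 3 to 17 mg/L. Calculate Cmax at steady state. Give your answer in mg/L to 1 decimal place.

The dosing interval is 2 half-lives, so f = 2^(−2) = 0.25.
Accumulation ratio R = 1/(1 − f) = 1/0.75 = 4/3.
Single-dose peak C₀ = D/Vd = 1360/80 = 17 mg/L.
Steady-state peak Cmax,ss = C₀·R = 17 × 4/3 ≈ 22.667 mg/L.
Peak 22.7 mg/L vs MTC 17 mg/L: exceeds toxic threshold.

22.7 mg/L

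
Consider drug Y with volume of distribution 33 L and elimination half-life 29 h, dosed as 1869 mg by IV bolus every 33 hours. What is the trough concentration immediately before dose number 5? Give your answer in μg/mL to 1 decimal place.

45.2 μg/mL

f = (1/2)^(τ/t½) = (1/2)^(33/29) ≈ 0.4544.
C₀ = D/Vd = 1869/33 ≈ 56.636 μg/mL.
Before the 5th dose, 4 doses have been given. Superposition: Cmin = C₀·(f + f² + … + f^4).
≈ 56.636 × (0.4544 + 0.2065 + 0.0938 + 0.0426) ≈ 56.636 × 0.7973 ≈ 45.156 μg/mL.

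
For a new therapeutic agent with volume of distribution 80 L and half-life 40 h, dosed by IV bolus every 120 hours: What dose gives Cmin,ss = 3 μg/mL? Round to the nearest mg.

τ/t½ = 120/40 ≈ 3, so f = (1/2)^(120/40) ≈ 0.125000.
Cmin,ss = (D/Vd)·f/(1−f), so D = Cmin,ss·Vd·(1−f)/f.
D = 3 × 80 × (1−f)/f ≈ 3 × 80 × 7.00000 ≈ 1680.00 mg.

1680 mg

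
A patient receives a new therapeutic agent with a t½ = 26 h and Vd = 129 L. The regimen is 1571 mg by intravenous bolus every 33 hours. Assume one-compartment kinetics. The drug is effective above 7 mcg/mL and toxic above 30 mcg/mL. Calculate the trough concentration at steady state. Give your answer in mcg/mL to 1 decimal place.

τ/t½ = 33/26 ≈ 1.2692, so fraction remaining f = (1/2)^(33/26) ≈ 0.4149.
Each bolus raises the concentration by D/Vd = 1571/129 ≈ 12.178 mcg/mL.
Steady-state trough Cmin,ss = C₀·f/(1−f) ≈ 12.178 × 0.4149/0.5851 ≈ 8.636 mcg/mL.
Trough 8.6 mcg/mL vs MEC 7 mcg/mL: adequate.

8.6 mcg/mL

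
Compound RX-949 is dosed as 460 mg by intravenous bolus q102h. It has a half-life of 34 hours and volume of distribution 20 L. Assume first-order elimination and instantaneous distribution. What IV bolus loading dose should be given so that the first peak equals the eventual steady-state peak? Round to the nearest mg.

526 mg

f = (1/2)^(102/34) ≈ 0.125000; accumulation ratio R = 1/(1−f) ≈ 1.14286.
Loading dose to hit Cmax,ss on first dose: D_load = D_maint·R ≈ 460 × 1.14286 ≈ 525.72 mg.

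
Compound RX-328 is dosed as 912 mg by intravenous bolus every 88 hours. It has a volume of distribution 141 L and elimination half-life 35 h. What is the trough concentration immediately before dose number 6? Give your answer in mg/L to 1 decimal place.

1.4 mg/L

f = (1/2)^(τ/t½) = (1/2)^(88/35) ≈ 0.1750.
C₀ = D/Vd = 912/141 ≈ 6.468 mg/L.
Before the 6th dose, 5 doses have been given. Superposition: Cmin = C₀·(f + f² + … + f^5).
≈ 6.468 × (0.1750 + 0.0306 + 0.0054 + 0.0009 + 0.0002) ≈ 6.468 × 0.2121 ≈ 1.372 mg/L.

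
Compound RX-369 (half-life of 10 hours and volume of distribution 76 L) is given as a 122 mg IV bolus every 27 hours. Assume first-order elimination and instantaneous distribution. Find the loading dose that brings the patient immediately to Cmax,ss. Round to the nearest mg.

144 mg

f = (1/2)^(27/10) ≈ 0.153893; accumulation ratio R = 1/(1−f) ≈ 1.18188.
Loading dose to hit Cmax,ss on first dose: D_load = D_maint·R ≈ 122 × 1.18188 ≈ 144.19 mg.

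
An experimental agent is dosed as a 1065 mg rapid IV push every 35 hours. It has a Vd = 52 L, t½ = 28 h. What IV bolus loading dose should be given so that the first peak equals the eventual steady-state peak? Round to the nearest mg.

f = (1/2)^(35/28) ≈ 0.420448; accumulation ratio R = 1/(1−f) ≈ 1.72547.
Loading dose to hit Cmax,ss on first dose: D_load = D_maint·R ≈ 1065 × 1.72547 ≈ 1837.63 mg.

1838 mg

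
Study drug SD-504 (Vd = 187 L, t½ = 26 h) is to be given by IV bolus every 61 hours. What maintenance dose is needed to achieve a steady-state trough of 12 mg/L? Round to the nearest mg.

τ/t½ = 61/26 ≈ 2.3462, so f = (1/2)^(61/26) ≈ 0.196670.
Cmin,ss = (D/Vd)·f/(1−f), so D = Cmin,ss·Vd·(1−f)/f.
D = 12 × 187 × (1−f)/f ≈ 12 × 187 × 4.08466 ≈ 9165.98 mg.

9166 mg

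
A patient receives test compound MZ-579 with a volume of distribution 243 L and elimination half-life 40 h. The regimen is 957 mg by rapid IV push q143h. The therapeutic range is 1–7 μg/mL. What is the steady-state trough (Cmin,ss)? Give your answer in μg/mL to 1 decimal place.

k = ln2/t½ = ln2/40 ≈ 0.017329 h⁻¹; fraction remaining f = e^(−kτ) = e^(−0.017329×143) ≈ 0.0839.
Single-dose peak C₀ = D/Vd = 957/243 ≈ 3.938 μg/mL.
Steady-state trough Cmin,ss = C₀·f/(1−f) ≈ 3.938 × 0.0839/0.9161 ≈ 0.361 μg/mL.
Trough 0.4 μg/mL vs MEC 1 μg/mL: subtherapeutic.

0.4 μg/mL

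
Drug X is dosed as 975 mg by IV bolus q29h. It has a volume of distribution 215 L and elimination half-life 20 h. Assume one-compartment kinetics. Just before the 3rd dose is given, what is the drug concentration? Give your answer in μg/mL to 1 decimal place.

f = (1/2)^(τ/t½) = (1/2)^(29/20) ≈ 0.3660.
C₀ = D/Vd = 975/215 ≈ 4.535 μg/mL.
Before the 3rd dose, 2 doses have been given. Superposition: Cmin = C₀·(f + f²).
≈ 4.535 × (0.3660 + 0.1340) ≈ 4.535 × 0.5000 ≈ 2.268 μg/mL.

2.3 μg/mL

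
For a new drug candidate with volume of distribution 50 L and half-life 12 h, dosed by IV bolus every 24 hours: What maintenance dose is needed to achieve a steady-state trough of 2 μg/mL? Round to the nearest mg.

300 mg

τ/t½ = 24/12 ≈ 2, so f = (1/2)^(24/12) ≈ 0.250000.
Cmin,ss = (D/Vd)·f/(1−f), so D = Cmin,ss·Vd·(1−f)/f.
D = 2 × 50 × (1−f)/f ≈ 2 × 50 × 3.00000 ≈ 300.00 mg.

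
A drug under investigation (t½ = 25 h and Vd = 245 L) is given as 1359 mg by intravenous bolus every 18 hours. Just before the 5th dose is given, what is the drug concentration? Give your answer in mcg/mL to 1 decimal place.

f = (1/2)^(τ/t½) = (1/2)^(18/25) ≈ 0.6071.
C₀ = D/Vd = 1359/245 ≈ 5.547 mcg/mL.
Before the 5th dose, 4 doses have been given. Superposition: Cmin = C₀·(f + f² + … + f^4).
≈ 5.547 × (0.6071 + 0.3686 + 0.2238 + 0.1358) ≈ 5.547 × 1.3353 ≈ 7.407 mcg/mL.

7.4 mcg/mL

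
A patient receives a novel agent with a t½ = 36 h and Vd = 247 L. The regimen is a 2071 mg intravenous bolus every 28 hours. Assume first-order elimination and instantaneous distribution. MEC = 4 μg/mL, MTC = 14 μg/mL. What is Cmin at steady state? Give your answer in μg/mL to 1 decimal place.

Over one 28-h interval, 28/36 ≈ 0.77778 half-lives elapse, leaving f ≈ 0.5833 of each dose.
At steady state, accumulation factor R = 1/(1 − e^(−kτ)) ≈ 2.3998.
Each bolus raises the concentration by D/Vd = 2071/247 ≈ 8.385 μg/mL.
Steady-state peak Cmax,ss = C₀·R ≈ 8.385 × 2.3998 ≈ 20.122 μg/mL.
One interval later, Cmin,ss = Cmax,ss·e^(−kτ) ≈ 20.122 × 0.5833 ≈ 11.737 μg/mL.
Trough 11.7 μg/mL vs MEC 4 μg/mL: adequate.

11.7 μg/mL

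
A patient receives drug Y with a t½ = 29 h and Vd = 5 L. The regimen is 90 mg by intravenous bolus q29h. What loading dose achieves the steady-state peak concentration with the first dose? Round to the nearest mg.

f = (1/2)^(29/29) ≈ 0.500000; accumulation ratio R = 1/(1−f) ≈ 2.00000.
Loading dose to hit Cmax,ss on first dose: D_load = D_maint·R ≈ 90 × 2.00000 ≈ 180.00 mg.

180 mg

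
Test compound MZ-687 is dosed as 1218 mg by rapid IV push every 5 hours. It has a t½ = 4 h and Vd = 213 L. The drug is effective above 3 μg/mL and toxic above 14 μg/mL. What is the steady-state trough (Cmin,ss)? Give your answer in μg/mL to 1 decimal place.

4.1 μg/mL

k = ln2/t½ = ln2/4 ≈ 0.173287 h⁻¹; fraction remaining f = e^(−kτ) = e^(−0.173287×5) ≈ 0.4204.
Each bolus raises the concentration by D/Vd = 1218/213 ≈ 5.718 μg/mL.
Steady-state trough Cmin,ss = C₀·f/(1−f) ≈ 5.718 × 0.4204/0.5796 ≈ 4.147 μg/mL.
Trough 4.1 μg/mL vs MEC 3 μg/mL: adequate.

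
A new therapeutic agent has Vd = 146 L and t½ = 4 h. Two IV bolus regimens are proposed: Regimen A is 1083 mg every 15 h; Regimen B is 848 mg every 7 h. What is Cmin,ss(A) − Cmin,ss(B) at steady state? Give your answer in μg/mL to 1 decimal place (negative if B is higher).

-1.9 μg/mL

Regimen A: f = (1/2)^(15/4) ≈ 0.0743; Cmin,ss = (1083/146)·f/(1−f) ≈ 0.595 μg/mL.
Regimen B: f = (1/2)^(7/4) ≈ 0.2973; Cmin,ss = (848/146)·f/(1−f) ≈ 2.457 μg/mL.
Difference ≈ 0.595 − 2.457 ≈ -1.862 μg/mL.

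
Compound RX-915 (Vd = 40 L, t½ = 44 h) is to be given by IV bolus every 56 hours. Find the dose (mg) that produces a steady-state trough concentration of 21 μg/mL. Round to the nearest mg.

1190 mg

τ/t½ = 56/44 ≈ 1.2727, so f = (1/2)^(56/44) ≈ 0.413877.
Cmin,ss = (D/Vd)·f/(1−f), so D = Cmin,ss·Vd·(1−f)/f.
D = 21 × 40 × (1−f)/f ≈ 21 × 40 × 1.41618 ≈ 1189.59 mg.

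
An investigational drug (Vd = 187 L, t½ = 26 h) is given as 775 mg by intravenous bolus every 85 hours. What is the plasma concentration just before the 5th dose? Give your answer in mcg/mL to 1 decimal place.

f = (1/2)^(τ/t½) = (1/2)^(85/26) ≈ 0.1037.
C₀ = D/Vd = 775/187 ≈ 4.144 mcg/mL.
Before the 5th dose, 4 doses have been given. Superposition: Cmin = C₀·(f + f² + … + f^4).
≈ 4.144 × (0.1037 + 0.0108 + 0.0011 + 0.0001) ≈ 4.144 × 0.1157 ≈ 0.479 mcg/mL.

0.5 mcg/mL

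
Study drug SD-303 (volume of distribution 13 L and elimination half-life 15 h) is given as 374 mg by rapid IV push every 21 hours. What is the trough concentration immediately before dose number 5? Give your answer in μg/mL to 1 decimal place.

17.2 μg/mL

f = (1/2)^(τ/t½) = (1/2)^(21/15) ≈ 0.3789.
C₀ = D/Vd = 374/13 ≈ 28.769 μg/mL.
Before the 5th dose, 4 doses have been given. Superposition: Cmin = C₀·(f + f² + … + f^4).
≈ 28.769 × (0.3789 + 0.1436 + 0.0544 + 0.0206) ≈ 28.769 × 0.5975 ≈ 17.189 μg/mL.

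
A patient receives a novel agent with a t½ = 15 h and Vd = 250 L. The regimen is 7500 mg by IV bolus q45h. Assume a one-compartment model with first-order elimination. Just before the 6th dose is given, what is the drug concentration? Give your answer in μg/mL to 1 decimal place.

4.3 μg/mL

f = (1/2)^(τ/t½) = (1/2)^(45/15) ≈ 0.1250.
C₀ = D/Vd = 7500/250 ≈ 30.000 μg/mL.
Before the 6th dose, 5 doses have been given. Superposition: Cmin = C₀·(f + f² + … + f^5).
≈ 30.000 × (0.1250 + 0.0156 + 0.0020 + 0.0002 + 0.0000) ≈ 30.000 × 0.1428 ≈ 4.284 μg/mL.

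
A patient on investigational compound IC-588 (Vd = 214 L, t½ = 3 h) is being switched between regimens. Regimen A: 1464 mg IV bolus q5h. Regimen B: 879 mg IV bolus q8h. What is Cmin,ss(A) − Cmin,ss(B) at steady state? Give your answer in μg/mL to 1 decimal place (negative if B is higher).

2.4 μg/mL

Regimen A: f = (1/2)^(5/3) ≈ 0.3150; Cmin,ss = (1464/214)·f/(1−f) ≈ 3.146 μg/mL.
Regimen B: f = (1/2)^(8/3) ≈ 0.1575; Cmin,ss = (879/214)·f/(1−f) ≈ 0.768 μg/mL.
Difference ≈ 3.146 − 0.768 ≈ 2.378 μg/mL.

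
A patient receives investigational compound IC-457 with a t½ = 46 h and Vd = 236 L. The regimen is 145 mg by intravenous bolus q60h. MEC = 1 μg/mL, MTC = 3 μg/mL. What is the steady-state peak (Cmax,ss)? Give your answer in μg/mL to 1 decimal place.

1.0 μg/mL

τ/t½ = 60/46 ≈ 1.3043, so fraction remaining f = (1/2)^(60/46) ≈ 0.4049.
Accumulation ratio R = 1/(1 − f) ≈ 1/0.5951 ≈ 1.6804.
Single-dose peak C₀ = D/Vd = 145/236 ≈ 0.614 μg/mL.
Cmax,ss = C₀/(1 − f) ≈ 0.614/0.5951 ≈ 1.032 μg/mL.
Peak 1.0 μg/mL vs MTC 3 μg/mL: below toxic threshold.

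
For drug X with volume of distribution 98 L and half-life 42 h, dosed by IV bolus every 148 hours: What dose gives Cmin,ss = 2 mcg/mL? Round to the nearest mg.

2058 mg

τ/t½ = 148/42 ≈ 3.5238, so f = (1/2)^(148/42) ≈ 0.086942.
Cmin,ss = (D/Vd)·f/(1−f), so D = Cmin,ss·Vd·(1−f)/f.
D = 2 × 98 × (1−f)/f ≈ 2 × 98 × 10.50192 ≈ 2058.38 mg.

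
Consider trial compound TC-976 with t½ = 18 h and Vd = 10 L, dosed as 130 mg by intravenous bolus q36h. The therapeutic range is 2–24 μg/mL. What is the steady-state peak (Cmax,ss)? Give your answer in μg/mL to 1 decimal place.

τ = 36 h = 2 half-lives, so f = (1/2)^2 = 0.25.
At steady state, R = 1/(1 − 0.25) = 4/3.
Single-dose peak C₀ = D/Vd = 130/10 = 13 μg/mL.
Steady-state peak Cmax,ss = C₀·R = 13 × 4/3 ≈ 17.333 μg/mL.
Peak 17.3 μg/mL vs MTC 24 μg/mL: below toxic threshold.

17.3 μg/mL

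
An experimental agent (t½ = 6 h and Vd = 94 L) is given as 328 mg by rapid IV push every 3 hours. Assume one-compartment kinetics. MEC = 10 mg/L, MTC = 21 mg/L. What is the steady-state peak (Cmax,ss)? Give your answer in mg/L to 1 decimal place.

11.9 mg/L

τ/t½ = 3/6 ≈ 0.5, so fraction remaining f = (1/2)^(3/6) ≈ 0.7071.
Accumulation ratio R = 1/(1 − f) ≈ 1/0.2929 ≈ 3.4141.
Single-dose peak C₀ = D/Vd = 328/94 ≈ 3.489 mg/L.
Steady-state peak Cmax,ss = C₀·R ≈ 3.489 × 3.4141 ≈ 11.912 mg/L.
Peak 11.9 mg/L vs MTC 21 mg/L: below toxic threshold.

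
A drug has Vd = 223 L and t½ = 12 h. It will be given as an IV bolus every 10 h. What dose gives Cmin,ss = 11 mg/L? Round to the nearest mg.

τ/t½ = 10/12 ≈ 0.83333, so f = (1/2)^(10/12) ≈ 0.561231.
Cmin,ss = (D/Vd)·f/(1−f), so D = Cmin,ss·Vd·(1−f)/f.
D = 11 × 223 × (1−f)/f ≈ 11 × 223 × 0.78180 ≈ 1917.76 mg.

1918 mg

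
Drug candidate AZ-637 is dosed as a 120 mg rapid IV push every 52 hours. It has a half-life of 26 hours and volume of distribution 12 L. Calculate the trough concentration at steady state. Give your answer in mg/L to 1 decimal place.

3.3 mg/L

τ = 52 h = 2 half-lives, so f = (1/2)^2 = 0.25.
At steady state, R = 1/(1 − 0.25) = 4/3.
Single-dose peak C₀ = D/Vd = 120/12 = 10 mg/L.
Steady-state peak Cmax,ss = C₀·R = 10 × 4/3 ≈ 13.333 mg/L.
Steady-state trough Cmin,ss = Cmax,ss·f ≈ 13.333 × 0.25 ≈ 3.333 mg/L.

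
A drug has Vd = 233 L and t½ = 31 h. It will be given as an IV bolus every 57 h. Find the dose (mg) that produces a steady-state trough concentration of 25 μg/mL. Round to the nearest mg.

τ/t½ = 57/31 ≈ 1.8387, so f = (1/2)^(57/31) ≈ 0.279572.
Cmin,ss = (D/Vd)·f/(1−f), so D = Cmin,ss·Vd·(1−f)/f.
D = 25 × 233 × (1−f)/f ≈ 25 × 233 × 2.57690 ≈ 15010.44 mg.

15010 mg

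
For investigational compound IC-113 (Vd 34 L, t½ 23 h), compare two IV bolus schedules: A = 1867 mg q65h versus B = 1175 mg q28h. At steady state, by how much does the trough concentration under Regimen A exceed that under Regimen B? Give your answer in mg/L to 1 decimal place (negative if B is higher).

Regimen A: f = (1/2)^(65/23) ≈ 0.1410; Cmin,ss = (1867/34)·f/(1−f) ≈ 9.013 mg/L.
Regimen B: f = (1/2)^(28/23) ≈ 0.4301; Cmin,ss = (1175/34)·f/(1−f) ≈ 26.081 mg/L.
Difference ≈ 9.013 − 26.081 ≈ -17.068 mg/L.

-17.1 mg/L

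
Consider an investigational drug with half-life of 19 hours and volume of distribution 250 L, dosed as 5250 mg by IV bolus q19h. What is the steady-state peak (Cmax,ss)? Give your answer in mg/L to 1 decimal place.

The dosing interval is 1 half-life, so f = 2^(−1) = 0.5.
Accumulation ratio R = 1/(1 − f) = 1/0.5 = 2/1.
Single-dose peak C₀ = D/Vd = 5250/250 = 21 mg/L.
Steady-state peak Cmax,ss = C₀·R = 21 × 2/1 ≈ 42.000 mg/L.

42.0 mg/L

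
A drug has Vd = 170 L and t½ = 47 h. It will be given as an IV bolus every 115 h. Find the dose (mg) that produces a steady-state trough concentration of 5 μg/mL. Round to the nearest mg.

τ/t½ = 115/47 ≈ 2.4468, so f = (1/2)^(115/47) ≈ 0.183416.
Cmin,ss = (D/Vd)·f/(1−f), so D = Cmin,ss·Vd·(1−f)/f.
D = 5 × 170 × (1−f)/f ≈ 5 × 170 × 4.45209 ≈ 3784.28 mg.

3784 mg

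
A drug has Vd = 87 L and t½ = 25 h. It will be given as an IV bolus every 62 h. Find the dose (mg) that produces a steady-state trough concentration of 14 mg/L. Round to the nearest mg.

5577 mg

τ/t½ = 62/25 ≈ 2.48, so f = (1/2)^(62/25) ≈ 0.179244.
Cmin,ss = (D/Vd)·f/(1−f), so D = Cmin,ss·Vd·(1−f)/f.
D = 14 × 87 × (1−f)/f ≈ 14 × 87 × 4.57899 ≈ 5577.21 mg.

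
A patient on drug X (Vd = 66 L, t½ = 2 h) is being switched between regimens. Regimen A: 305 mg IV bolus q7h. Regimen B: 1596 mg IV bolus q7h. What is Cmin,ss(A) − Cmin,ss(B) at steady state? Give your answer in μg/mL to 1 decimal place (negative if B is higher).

-1.9 μg/mL

Regimen A: f = (1/2)^(7/2) ≈ 0.0884; Cmin,ss = (305/66)·f/(1−f) ≈ 0.448 μg/mL.
Regimen B: f = (1/2)^(7/2) ≈ 0.0884; Cmin,ss = (1596/66)·f/(1−f) ≈ 2.345 μg/mL.
Difference ≈ 0.448 − 2.345 ≈ -1.897 μg/mL.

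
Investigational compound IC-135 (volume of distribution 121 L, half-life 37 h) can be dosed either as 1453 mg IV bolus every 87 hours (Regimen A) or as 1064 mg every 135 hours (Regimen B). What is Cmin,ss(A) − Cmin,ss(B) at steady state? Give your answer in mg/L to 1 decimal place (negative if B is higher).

2.2 mg/L

Regimen A: f = (1/2)^(87/37) ≈ 0.1960; Cmin,ss = (1453/121)·f/(1−f) ≈ 2.927 mg/L.
Regimen B: f = (1/2)^(135/37) ≈ 0.0797; Cmin,ss = (1064/121)·f/(1−f) ≈ 0.762 mg/L.
Difference ≈ 2.927 − 0.762 ≈ 2.165 mg/L.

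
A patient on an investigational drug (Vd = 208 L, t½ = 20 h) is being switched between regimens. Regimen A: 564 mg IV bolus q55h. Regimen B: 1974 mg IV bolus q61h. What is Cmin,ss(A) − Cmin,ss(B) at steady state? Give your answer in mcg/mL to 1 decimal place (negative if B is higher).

Regimen A: f = (1/2)^(55/20) ≈ 0.1487; Cmin,ss = (564/208)·f/(1−f) ≈ 0.474 mcg/mL.
Regimen B: f = (1/2)^(61/20) ≈ 0.1207; Cmin,ss = (1974/208)·f/(1−f) ≈ 1.303 mcg/mL.
Difference ≈ 0.474 − 1.303 ≈ -0.829 mcg/mL.

-0.8 mcg/mL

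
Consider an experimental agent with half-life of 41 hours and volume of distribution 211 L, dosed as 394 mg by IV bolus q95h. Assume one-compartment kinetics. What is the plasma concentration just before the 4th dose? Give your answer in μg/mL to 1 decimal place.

f = (1/2)^(τ/t½) = (1/2)^(95/41) ≈ 0.2007.
C₀ = D/Vd = 394/211 ≈ 1.867 μg/mL.
Before the 4th dose, 3 doses have been given. Superposition: Cmin = C₀·(f + f² + … + f^3).
≈ 1.867 × (0.2007 + 0.0403 + 0.0081) ≈ 1.867 × 0.2491 ≈ 0.465 μg/mL.

0.5 μg/mL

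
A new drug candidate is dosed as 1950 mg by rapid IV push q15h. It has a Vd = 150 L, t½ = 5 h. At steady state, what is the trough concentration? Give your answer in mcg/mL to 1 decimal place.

1.9 mcg/mL

The dosing interval is 3 half-lives, so f = 2^(−3) = 0.125.
At steady state, R = 1/(1 − 0.125) = 8/7.
Single-dose peak C₀ = D/Vd = 1950/150 = 13 mcg/mL.
Steady-state peak Cmax,ss = C₀·R = 13 × 8/7 ≈ 14.857 mcg/mL.
Steady-state trough Cmin,ss = Cmax,ss·f ≈ 14.857 × 0.125 ≈ 1.857 mcg/mL.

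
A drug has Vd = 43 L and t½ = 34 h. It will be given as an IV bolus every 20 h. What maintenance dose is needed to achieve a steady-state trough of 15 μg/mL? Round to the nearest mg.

τ/t½ = 20/34 ≈ 0.58824, so f = (1/2)^(20/34) ≈ 0.665156.
Cmin,ss = (D/Vd)·f/(1−f), so D = Cmin,ss·Vd·(1−f)/f.
D = 15 × 43 × (1−f)/f ≈ 15 × 43 × 0.50341 ≈ 324.70 mg.

325 mg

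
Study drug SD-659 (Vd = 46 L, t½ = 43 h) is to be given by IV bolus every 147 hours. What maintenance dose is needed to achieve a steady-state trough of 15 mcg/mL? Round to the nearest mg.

6688 mg

τ/t½ = 147/43 ≈ 3.4186, so f = (1/2)^(147/43) ≈ 0.093518.
Cmin,ss = (D/Vd)·f/(1−f), so D = Cmin,ss·Vd·(1−f)/f.
D = 15 × 46 × (1−f)/f ≈ 15 × 46 × 9.69313 ≈ 6688.26 mg.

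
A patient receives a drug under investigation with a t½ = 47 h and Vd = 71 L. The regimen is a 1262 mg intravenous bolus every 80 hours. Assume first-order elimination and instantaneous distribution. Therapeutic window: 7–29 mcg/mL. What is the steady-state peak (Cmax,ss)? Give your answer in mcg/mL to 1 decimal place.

k = ln2/t½ = ln2/47 ≈ 0.014748 h⁻¹; fraction remaining f = e^(−kτ) = e^(−0.014748×80) ≈ 0.3073.
At steady state, accumulation factor R = 1/(1 − e^(−kτ)) ≈ 1.4436.
Each bolus raises the concentration by D/Vd = 1262/71 ≈ 17.775 mcg/mL.
Steady-state peak Cmax,ss = C₀·R ≈ 17.775 × 1.4436 ≈ 25.660 mcg/mL.
Peak 25.7 mcg/mL vs MTC 29 mcg/mL: below toxic threshold.

25.7 mcg/mL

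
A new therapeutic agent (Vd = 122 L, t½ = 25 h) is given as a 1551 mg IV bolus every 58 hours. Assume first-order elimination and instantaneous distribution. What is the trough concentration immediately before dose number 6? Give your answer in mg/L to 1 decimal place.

f = (1/2)^(τ/t½) = (1/2)^(58/25) ≈ 0.2003.
C₀ = D/Vd = 1551/122 ≈ 12.713 mg/L.
Before the 6th dose, 5 doses have been given. Superposition: Cmin = C₀·(f + f² + … + f^5).
≈ 12.713 × (0.2003 + 0.0401 + 0.0080 + 0.0016 + 0.0003) ≈ 12.713 × 0.2503 ≈ 3.182 mg/L.

3.2 mg/L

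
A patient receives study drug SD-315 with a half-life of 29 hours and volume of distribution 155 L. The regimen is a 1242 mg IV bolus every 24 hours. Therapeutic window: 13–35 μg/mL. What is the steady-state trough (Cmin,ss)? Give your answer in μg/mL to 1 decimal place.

10.3 μg/mL

Over one 24-h interval, 24/29 ≈ 0.82759 half-lives elapse, leaving f ≈ 0.5635 of each dose.
Each bolus raises the concentration by D/Vd = 1242/155 ≈ 8.013 μg/mL.
Steady-state trough Cmin,ss = C₀·f/(1−f) ≈ 8.013 × 0.5635/0.4365 ≈ 10.344 μg/mL.
Trough 10.3 μg/mL vs MEC 13 μg/mL: subtherapeutic.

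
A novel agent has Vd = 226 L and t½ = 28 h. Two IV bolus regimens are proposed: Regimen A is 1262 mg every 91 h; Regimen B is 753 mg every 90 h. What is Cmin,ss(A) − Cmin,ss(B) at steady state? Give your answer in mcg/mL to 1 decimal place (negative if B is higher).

0.3 mcg/mL

Regimen A: f = (1/2)^(91/28) ≈ 0.1051; Cmin,ss = (1262/226)·f/(1−f) ≈ 0.656 mcg/mL.
Regimen B: f = (1/2)^(90/28) ≈ 0.1077; Cmin,ss = (753/226)·f/(1−f) ≈ 0.402 mcg/mL.
Difference ≈ 0.656 − 0.402 ≈ 0.254 mcg/mL.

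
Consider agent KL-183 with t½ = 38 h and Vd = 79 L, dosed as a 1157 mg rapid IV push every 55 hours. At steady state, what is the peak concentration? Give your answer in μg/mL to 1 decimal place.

23.1 μg/mL

Over one 55-h interval, 55/38 ≈ 1.4474 half-lives elapse, leaving f ≈ 0.3667 of each dose.
Accumulation ratio R = 1/(1 − f) ≈ 1/0.6333 ≈ 1.5790.
Each bolus raises the concentration by D/Vd = 1157/79 ≈ 14.646 μg/mL.
Cmax,ss = C₀/(1 − f) ≈ 14.646/0.6333 ≈ 23.126 μg/mL.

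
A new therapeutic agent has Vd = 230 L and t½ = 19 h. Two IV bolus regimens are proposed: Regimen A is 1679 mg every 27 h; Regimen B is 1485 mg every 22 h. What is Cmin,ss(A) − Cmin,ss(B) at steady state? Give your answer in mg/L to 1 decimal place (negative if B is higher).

Regimen A: f = (1/2)^(27/19) ≈ 0.3734; Cmin,ss = (1679/230)·f/(1−f) ≈ 4.350 mg/L.
Regimen B: f = (1/2)^(22/19) ≈ 0.4482; Cmin,ss = (1485/230)·f/(1−f) ≈ 5.244 mg/L.
Difference ≈ 4.350 − 5.244 ≈ -0.894 mg/L.

-0.9 mg/L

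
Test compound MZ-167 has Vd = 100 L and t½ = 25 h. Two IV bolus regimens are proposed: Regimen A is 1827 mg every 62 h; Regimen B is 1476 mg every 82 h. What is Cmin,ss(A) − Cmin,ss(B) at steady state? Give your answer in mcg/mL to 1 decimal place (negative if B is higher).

Regimen A: f = (1/2)^(62/25) ≈ 0.1792; Cmin,ss = (1827/100)·f/(1−f) ≈ 3.989 mcg/mL.
Regimen B: f = (1/2)^(82/25) ≈ 0.1029; Cmin,ss = (1476/100)·f/(1−f) ≈ 1.693 mcg/mL.
Difference ≈ 3.989 − 1.693 ≈ 2.296 mcg/mL.

2.3 mcg/mL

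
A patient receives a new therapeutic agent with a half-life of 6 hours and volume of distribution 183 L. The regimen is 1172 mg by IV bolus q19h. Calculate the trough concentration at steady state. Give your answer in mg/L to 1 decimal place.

0.8 mg/L

τ/t½ = 19/6 ≈ 3.1667, so fraction remaining f = (1/2)^(19/6) ≈ 0.1114.
At steady state, accumulation factor R = 1/(1 − e^(−kτ)) ≈ 1.1254.
Each bolus raises the concentration by D/Vd = 1172/183 ≈ 6.404 mg/L.
Steady-state peak Cmax,ss = C₀·R ≈ 6.404 × 1.1254 ≈ 7.207 mg/L.
Steady-state trough Cmin,ss = Cmax,ss·f ≈ 7.207 × 0.1114 ≈ 0.803 mg/L.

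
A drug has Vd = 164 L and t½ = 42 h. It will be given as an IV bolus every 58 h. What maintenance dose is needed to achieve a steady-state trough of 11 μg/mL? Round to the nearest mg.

2894 mg

τ/t½ = 58/42 ≈ 1.381, so f = (1/2)^(58/42) ≈ 0.383965.
Cmin,ss = (D/Vd)·f/(1−f), so D = Cmin,ss·Vd·(1−f)/f.
D = 11 × 164 × (1−f)/f ≈ 11 × 164 × 1.60440 ≈ 2894.34 mg.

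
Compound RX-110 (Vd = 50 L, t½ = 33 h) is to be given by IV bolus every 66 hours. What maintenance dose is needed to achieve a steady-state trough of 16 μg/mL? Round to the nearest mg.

2400 mg

τ/t½ = 66/33 ≈ 2, so f = (1/2)^(66/33) ≈ 0.250000.
Cmin,ss = (D/Vd)·f/(1−f), so D = Cmin,ss·Vd·(1−f)/f.
D = 16 × 50 × (1−f)/f ≈ 16 × 50 × 3.00000 ≈ 2400.00 mg.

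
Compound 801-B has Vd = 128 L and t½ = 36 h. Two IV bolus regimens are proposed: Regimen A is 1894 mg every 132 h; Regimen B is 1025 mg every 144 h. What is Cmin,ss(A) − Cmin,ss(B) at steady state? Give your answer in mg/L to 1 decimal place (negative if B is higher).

0.7 mg/L

Regimen A: f = (1/2)^(132/36) ≈ 0.0787; Cmin,ss = (1894/128)·f/(1−f) ≈ 1.264 mg/L.
Regimen B: f = (1/2)^(144/36) ≈ 0.0625; Cmin,ss = (1025/128)·f/(1−f) ≈ 0.534 mg/L.
Difference ≈ 1.264 − 0.534 ≈ 0.730 mg/L.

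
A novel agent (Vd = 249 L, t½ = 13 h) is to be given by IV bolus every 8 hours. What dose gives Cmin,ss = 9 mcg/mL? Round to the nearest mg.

1192 mg

τ/t½ = 8/13 ≈ 0.61538, so f = (1/2)^(8/13) ≈ 0.652756.
Cmin,ss = (D/Vd)·f/(1−f), so D = Cmin,ss·Vd·(1−f)/f.
D = 9 × 249 × (1−f)/f ≈ 9 × 249 × 0.53197 ≈ 1192.14 mg.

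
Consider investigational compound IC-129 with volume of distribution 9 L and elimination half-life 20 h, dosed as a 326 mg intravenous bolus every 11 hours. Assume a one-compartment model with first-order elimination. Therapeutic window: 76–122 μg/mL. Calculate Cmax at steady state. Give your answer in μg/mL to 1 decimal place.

114.3 μg/mL

τ/t½ = 11/20 ≈ 0.55, so fraction remaining f = (1/2)^(11/20) ≈ 0.6830.
Accumulation ratio R = 1/(1 − f) ≈ 1/0.3170 ≈ 3.1546.
Single-dose peak C₀ = D/Vd = 326/9 ≈ 36.222 μg/mL.
Steady-state peak Cmax,ss = C₀·R ≈ 36.222 × 3.1546 ≈ 114.266 μg/mL.
Peak 114.3 μg/mL vs MTC 122 μg/mL: below toxic threshold.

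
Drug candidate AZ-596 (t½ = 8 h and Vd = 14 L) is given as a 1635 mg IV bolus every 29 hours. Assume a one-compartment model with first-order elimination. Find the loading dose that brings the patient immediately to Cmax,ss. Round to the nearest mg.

f = (1/2)^(29/8) ≈ 0.081052; accumulation ratio R = 1/(1−f) ≈ 1.08820.
Loading dose to hit Cmax,ss on first dose: D_load = D_maint·R ≈ 1635 × 1.08820 ≈ 1779.21 mg.

1779 mg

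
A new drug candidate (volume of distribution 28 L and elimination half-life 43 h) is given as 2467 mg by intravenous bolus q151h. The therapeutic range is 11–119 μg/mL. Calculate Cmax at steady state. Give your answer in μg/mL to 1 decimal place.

τ/t½ = 151/43 ≈ 3.5116, so fraction remaining f = (1/2)^(151/43) ≈ 0.0877.
Accumulation ratio R = 1/(1 − f) ≈ 1/0.9123 ≈ 1.0961.
Single-dose peak C₀ = D/Vd = 2467/28 ≈ 88.107 μg/mL.
Cmax,ss = C₀/(1 − f) ≈ 88.107/0.9123 ≈ 96.577 μg/mL.
Peak 96.6 μg/mL vs MTC 119 μg/mL: below toxic threshold.

96.6 μg/mL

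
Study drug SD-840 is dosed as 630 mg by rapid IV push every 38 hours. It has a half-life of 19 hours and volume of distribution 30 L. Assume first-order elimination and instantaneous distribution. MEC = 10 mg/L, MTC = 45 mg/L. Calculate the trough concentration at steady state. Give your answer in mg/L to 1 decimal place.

7.0 mg/L

The dosing interval is 2 half-lives, so f = 2^(−2) = 0.25.
At steady state, R = 1/(1 − 0.25) = 4/3.
Single-dose peak C₀ = D/Vd = 630/30 = 21 mg/L.
Steady-state peak Cmax,ss = C₀·R = 21 × 4/3 ≈ 28.000 mg/L.
Steady-state trough Cmin,ss = Cmax,ss·f ≈ 28.000 × 0.25 ≈ 7.000 mg/L.
Trough 7.0 mg/L vs MEC 10 mg/L: subtherapeutic.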